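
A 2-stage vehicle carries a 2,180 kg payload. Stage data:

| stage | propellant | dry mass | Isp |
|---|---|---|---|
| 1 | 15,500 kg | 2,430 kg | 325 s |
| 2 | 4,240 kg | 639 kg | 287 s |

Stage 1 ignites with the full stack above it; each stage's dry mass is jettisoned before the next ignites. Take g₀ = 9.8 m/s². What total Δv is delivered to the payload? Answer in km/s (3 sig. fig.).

Δv ≈ 5.67 km/s

Ignition mass of stage 1 = 15,500+2,430 + 4,240+639 + 2,180 = 24,989 kg.
Stage 1: m₀ = 24,989 kg, m_f = 24,989 − 15,500 = 9,489 kg; Δv = 325×9.8×ln(2.633) = 3185.0×0.9683 ≈ 3084 m/s.
Stage 2: m₀ = 7,059 kg, m_f = 7,059 − 4,240 = 2,819 kg; Δv = 287×9.8×ln(2.504) = 2812.6×0.9179 ≈ 2582 m/s.
Total Δv = 3084 + 2582 = 5666 m/s.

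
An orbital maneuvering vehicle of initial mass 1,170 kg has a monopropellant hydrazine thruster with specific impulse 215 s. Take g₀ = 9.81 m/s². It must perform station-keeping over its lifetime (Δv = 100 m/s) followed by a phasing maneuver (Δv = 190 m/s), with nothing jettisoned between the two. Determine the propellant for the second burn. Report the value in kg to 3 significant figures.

v_e = Isp · g₀ = 215 × 9.81 = 2109.2 m/s.
After the first burn: m = 1170 × exp(−100/2109.2) = 1170 × 0.95369 = 1,115.82 kg.
After the second burn: m = 1,115.82 × exp(−190/2109.2) = 1,115.82 × 0.91385 = 1,019.69 kg.
Second-burn propellant = 1,115.82 − 1,019.69 = 96.13 kg.

propellant for the second burn ≈ 96.1 kg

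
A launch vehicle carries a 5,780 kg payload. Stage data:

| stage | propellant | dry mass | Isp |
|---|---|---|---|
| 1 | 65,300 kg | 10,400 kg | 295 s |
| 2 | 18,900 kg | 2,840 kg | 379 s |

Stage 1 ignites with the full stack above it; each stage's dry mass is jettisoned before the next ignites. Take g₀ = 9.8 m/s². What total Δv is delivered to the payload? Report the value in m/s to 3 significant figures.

Ignition mass of stage 1 = 65,300+10,400 + 18,900+2,840 + 5,780 = 103,220 kg.
Stage 1: m₀ = 103,220 kg, m_f = 103,220 − 65,300 = 37,920 kg; Δv = 295×9.8×ln(2.722) = 2891.0×1.0014 ≈ 2895 m/s.
Stage 2: m₀ = 27,520 kg, m_f = 27,520 − 18,900 = 8,620 kg; Δv = 379×9.8×ln(3.193) = 3714.2×1.1608 ≈ 4312 m/s.
Total Δv = 2895 + 4312 = 7207 m/s.

Δv ≈ 7210 m/s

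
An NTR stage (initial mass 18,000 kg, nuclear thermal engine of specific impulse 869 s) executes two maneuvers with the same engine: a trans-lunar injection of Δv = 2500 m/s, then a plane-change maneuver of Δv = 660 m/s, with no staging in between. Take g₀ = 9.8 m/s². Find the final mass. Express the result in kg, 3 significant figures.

final mass ≈ 12400 kg

v_e = Isp · g₀ = 869 × 9.8 = 8516.2 m/s.
After the first burn: m = 18000 × exp(−2500/8516.2) = 18000 × 0.74561 = 13,421 kg.
After the second burn: m = 13,421 × exp(−660/8516.2) = 13,421 × 0.92543 = 12,420.2 kg.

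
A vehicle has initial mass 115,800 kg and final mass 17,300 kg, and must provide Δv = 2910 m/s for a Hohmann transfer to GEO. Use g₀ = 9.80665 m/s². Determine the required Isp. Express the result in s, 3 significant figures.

Isp ≈ 156 s

ln(m₀/m_f) = ln(115800/17300) = ln(6.694) = 1.9012.
Rocket equation: v_e = Δv / ln(m₀/m_f) = 2910 / 1.9012 = 1530.6 m/s.
Isp = v_e / g₀ = 1530.6 / 9.80665 = 156.1 s.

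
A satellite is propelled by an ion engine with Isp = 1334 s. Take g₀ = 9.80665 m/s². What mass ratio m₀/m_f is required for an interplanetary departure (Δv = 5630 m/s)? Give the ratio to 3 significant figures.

mass ratio ≈ 1.54

v_e = Isp · g₀ = 1334 × 9.80665 = 13082.1 m/s.
m₀/m_f = exp(Δv / v_e) = exp(5630 / 13082.1) = exp(0.4304) = 1.5378.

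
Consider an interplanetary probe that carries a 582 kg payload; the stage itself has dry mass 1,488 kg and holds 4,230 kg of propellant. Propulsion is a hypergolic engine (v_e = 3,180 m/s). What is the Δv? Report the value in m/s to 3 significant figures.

m₀ = payload + dry + propellant = 582 + 1,488 + 4,230 = 6,300 kg.
m_f = payload + dry = 582 + 1,488 = 2,070 kg.
By the Tsiolkovsky rocket equation, Δv = v_e · ln(m₀/m_f) = 3180.0 × ln(3.043) = 3180.0 × 1.1130 ≈ 3539.3 m/s.

Δv ≈ 3540 m/s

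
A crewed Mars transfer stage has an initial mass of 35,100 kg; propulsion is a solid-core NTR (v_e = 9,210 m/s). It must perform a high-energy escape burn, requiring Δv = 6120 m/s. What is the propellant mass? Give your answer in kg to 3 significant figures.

m₀/m_f = exp(Δv / v_e) = exp(6120 / 9210.0) = exp(0.6645) = 1.9435.
m_f = 35,100 / 1.9435 = 18,060.2 kg, so propellant = m₀ − m_f = 35,100 − 18,060.2 = 17,039.8 kg.

propellant mass ≈ 17000 kg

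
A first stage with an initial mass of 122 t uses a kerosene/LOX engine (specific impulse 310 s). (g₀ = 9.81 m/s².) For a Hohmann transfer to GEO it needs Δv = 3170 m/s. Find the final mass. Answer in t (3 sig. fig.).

v_e = Isp · g₀ = 310 × 9.81 = 3041.1 m/s.
Rocket equation: m₀/m_f = exp(Δv / v_e) = exp(3170 / 3041.1) = exp(1.0424) = 2.8360.
m_f = m₀ / 2.8360 = 122 / 2.8360 = 43.0183 t.

final mass ≈ 43.0 t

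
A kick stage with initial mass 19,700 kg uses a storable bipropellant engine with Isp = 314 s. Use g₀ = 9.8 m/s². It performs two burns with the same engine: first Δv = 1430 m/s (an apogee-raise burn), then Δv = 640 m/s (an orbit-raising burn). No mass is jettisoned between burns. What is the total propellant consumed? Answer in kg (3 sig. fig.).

total propellant consumed ≈ 9650 kg

v_e = Isp · g₀ = 314 × 9.8 = 3077.2 m/s.
After the first burn: m = 19700 × exp(−1430/3077.2) = 19700 × 0.62832 = 12,377.9 kg.
After the second burn: m = 12,377.9 × exp(−640/3077.2) = 12,377.9 × 0.81222 = 10,053.6 kg.
Total propellant = m₀ − m_final = 19700 − 10,053.6 = 9,646.4 kg.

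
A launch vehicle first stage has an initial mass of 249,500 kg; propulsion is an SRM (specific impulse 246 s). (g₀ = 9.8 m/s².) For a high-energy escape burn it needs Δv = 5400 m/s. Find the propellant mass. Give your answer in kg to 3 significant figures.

v_e = Isp · g₀ = 246 × 9.8 = 2410.8 m/s.
By the Tsiolkovsky rocket equation, m₀/m_f = exp(Δv / v_e) = exp(5400 / 2410.8) = exp(2.2399) = 9.3926.
m_f = 249,500 / 9.3926 = 26,563.5 kg, so propellant = m₀ − m_f = 249,500 − 26,563.5 = 222,936.5 kg.

propellant mass ≈ 223000 kg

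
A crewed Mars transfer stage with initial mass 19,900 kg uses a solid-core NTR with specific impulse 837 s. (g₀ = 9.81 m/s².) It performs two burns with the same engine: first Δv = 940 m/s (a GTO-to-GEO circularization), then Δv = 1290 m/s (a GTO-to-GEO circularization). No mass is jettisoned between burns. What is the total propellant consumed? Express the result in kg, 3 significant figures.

total propellant consumed ≈ 4730 kg

v_e = Isp · g₀ = 837 × 9.81 = 8211.0 m/s.
After the first burn: m = 19900 × exp(−940/8211.0) = 19900 × 0.89183 = 17,747.4 kg.
After the second burn: m = 17,747.4 × exp(−1290/8211.0) = 17,747.4 × 0.85461 = 15,167.1 kg.
Total propellant = m₀ − m_final = 19900 − 15,167.1 = 4,732.9 kg.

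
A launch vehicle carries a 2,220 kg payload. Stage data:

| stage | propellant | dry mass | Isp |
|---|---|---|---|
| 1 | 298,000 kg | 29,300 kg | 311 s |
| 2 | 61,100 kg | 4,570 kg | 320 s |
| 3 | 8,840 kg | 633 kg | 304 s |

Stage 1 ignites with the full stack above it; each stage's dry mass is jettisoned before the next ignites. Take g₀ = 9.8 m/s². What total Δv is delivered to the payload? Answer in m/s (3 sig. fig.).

Δv ≈ 13200 m/s

Ignition mass of stage 1 = 298,000+29,300 + 61,100+4,570 + 8,840+633 + 2,220 = 404,663 kg.
Stage 1: m₀ = 404,663 kg, m_f = 404,663 − 298,000 = 106,663 kg; Δv = 311×9.8×ln(3.794) = 3047.8×1.3334 ≈ 4064 m/s.
Stage 2: m₀ = 77,363 kg, m_f = 77,363 − 61,100 = 16,263 kg; Δv = 320×9.8×ln(4.757) = 3136.0×1.5596 ≈ 4891 m/s.
Stage 3: m₀ = 11,693 kg, m_f = 11,693 − 8,840 = 2,853 kg; Δv = 304×9.8×ln(4.098) = 2979.2×1.4106 ≈ 4203 m/s.
Total Δv = 4064 + 4891 + 4203 = 13158 m/s.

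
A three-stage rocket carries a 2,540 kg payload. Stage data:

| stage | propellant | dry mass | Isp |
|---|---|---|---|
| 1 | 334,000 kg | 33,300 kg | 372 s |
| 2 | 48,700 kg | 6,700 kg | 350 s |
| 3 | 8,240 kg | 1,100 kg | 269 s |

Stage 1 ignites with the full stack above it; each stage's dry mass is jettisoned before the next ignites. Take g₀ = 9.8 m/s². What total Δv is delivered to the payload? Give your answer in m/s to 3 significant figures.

Δv ≈ 12900 m/s

Ignition mass of stage 1 = 334,000+33,300 + 48,700+6,700 + 8,240+1,100 + 2,540 = 434,580 kg.
Stage 1: m₀ = 434,580 kg, m_f = 434,580 − 334,000 = 100,580 kg; Δv = 372×9.8×ln(4.321) = 3645.6×1.4634 ≈ 5335 m/s.
Stage 2: m₀ = 67,280 kg, m_f = 67,280 − 48,700 = 18,580 kg; Δv = 350×9.8×ln(3.621) = 3430.0×1.2868 ≈ 4414 m/s.
Stage 3: m₀ = 11,880 kg, m_f = 11,880 − 8,240 = 3,640 kg; Δv = 269×9.8×ln(3.264) = 2636.2×1.1829 ≈ 3118 m/s.
Total Δv = 5335 + 4414 + 3118 = 12867 m/s.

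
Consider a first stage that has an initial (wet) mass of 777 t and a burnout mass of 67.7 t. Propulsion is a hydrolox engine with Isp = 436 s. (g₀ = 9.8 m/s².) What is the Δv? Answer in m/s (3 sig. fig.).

Δv ≈ 10400 m/s

v_e = Isp · g₀ = 436 × 9.8 = 4272.8 m/s.
By the Tsiolkovsky rocket equation, Δv = v_e · ln(m₀/m_f) = 4272.8 × ln(11.48) = 4272.8 × 2.4404 ≈ 10427.1 m/s.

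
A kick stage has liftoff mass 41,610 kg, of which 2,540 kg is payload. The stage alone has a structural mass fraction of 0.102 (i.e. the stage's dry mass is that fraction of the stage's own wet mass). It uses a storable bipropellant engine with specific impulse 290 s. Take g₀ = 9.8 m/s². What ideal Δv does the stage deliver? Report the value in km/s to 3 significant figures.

Δv ≈ 5.27 km/s

Stage wet mass = m₀ − payload = 41,610 − 2,540 = 39,070 kg.
Stage dry mass = ε × stage wet mass = 0.102 × 39,070 = 3,985.14 kg.
Burnout mass m_f = stage dry + payload = 3,985.14 + 2,540 = 6,525.14 kg.
v_e = Isp · g₀ = 290 × 9.8 = 2842.0 m/s.
By the Tsiolkovsky rocket equation, Δv = v_e · ln(41,610/6,525.14) = 2842.0 × ln(6.377) = 2842.0 × 1.8527 ≈ 5265 m/s.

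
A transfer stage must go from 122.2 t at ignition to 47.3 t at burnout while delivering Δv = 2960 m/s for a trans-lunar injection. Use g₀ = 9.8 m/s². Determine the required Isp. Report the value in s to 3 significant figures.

ln(m₀/m_f) = ln(122200/47300) = ln(2.584) = 0.9491.
v_e = Δv / ln(m₀/m_f) = 2960 / 0.9491 = 3118.6 m/s.
Isp = v_e / g₀ = 3118.6 / 9.8 = 318.2 s.

Isp ≈ 318 s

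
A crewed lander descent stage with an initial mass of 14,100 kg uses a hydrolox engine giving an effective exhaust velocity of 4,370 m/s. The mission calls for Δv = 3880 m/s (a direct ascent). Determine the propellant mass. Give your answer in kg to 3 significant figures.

propellant mass ≈ 8300 kg

Rocket equation: m₀/m_f = exp(Δv / v_e) = exp(3880 / 4370.0) = exp(0.8879) = 2.4300.
m_f = 14,100 / 2.4300 = 5,802.47 kg, so propellant = m₀ − m_f = 14,100 − 5,802.47 = 8,297.53 kg.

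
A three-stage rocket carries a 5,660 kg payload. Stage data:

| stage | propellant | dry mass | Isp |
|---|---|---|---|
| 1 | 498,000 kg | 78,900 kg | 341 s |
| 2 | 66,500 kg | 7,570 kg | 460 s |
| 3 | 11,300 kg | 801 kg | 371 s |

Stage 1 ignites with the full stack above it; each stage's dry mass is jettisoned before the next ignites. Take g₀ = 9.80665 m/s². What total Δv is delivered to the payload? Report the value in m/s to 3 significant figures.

Δv ≈ 14100 m/s

Ignition mass of stage 1 = 498,000+78,900 + 66,500+7,570 + 11,300+801 + 5,660 = 668,731 kg.
Stage 1: m₀ = 668,731 kg, m_f = 668,731 − 498,000 = 170,731 kg; Δv = 341×9.80665×ln(3.917) = 3344.1×1.3653 ≈ 4566 m/s.
Stage 2: m₀ = 91,831 kg, m_f = 91,831 − 66,500 = 25,331 kg; Δv = 460×9.80665×ln(3.625) = 4511.1×1.2879 ≈ 5810 m/s.
Stage 3: m₀ = 17,761 kg, m_f = 17,761 − 11,300 = 6,461 kg; Δv = 371×9.80665×ln(2.749) = 3638.3×1.0112 ≈ 3679 m/s.
Total Δv = 4566 + 5810 + 3679 = 14055 m/s.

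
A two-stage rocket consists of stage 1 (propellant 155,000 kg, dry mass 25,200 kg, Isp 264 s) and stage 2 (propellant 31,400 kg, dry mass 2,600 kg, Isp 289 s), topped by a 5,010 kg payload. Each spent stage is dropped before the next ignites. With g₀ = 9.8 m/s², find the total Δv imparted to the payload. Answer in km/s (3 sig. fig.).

Δv ≈ 7.81 km/s

Ignition mass of stage 1 = 155,000+25,200 + 31,400+2,600 + 5,010 = 219,210 kg.
Stage 1: m₀ = 219,210 kg, m_f = 219,210 − 155,000 = 64,210 kg; Δv = 264×9.8×ln(3.414) = 2587.2×1.2279 ≈ 3177 m/s.
Stage 2: m₀ = 39,010 kg, m_f = 39,010 − 31,400 = 7,610 kg; Δv = 289×9.8×ln(5.126) = 2832.2×1.6344 ≈ 4629 m/s.
Total Δv = 3177 + 4629 = 7806 m/s.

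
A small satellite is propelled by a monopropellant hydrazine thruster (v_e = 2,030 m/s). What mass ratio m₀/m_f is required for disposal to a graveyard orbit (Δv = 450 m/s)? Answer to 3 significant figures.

By the Tsiolkovsky rocket equation, m₀/m_f = exp(Δv / v_e) = exp(450 / 2030.0) = exp(0.2217) = 1.2482.

mass ratio ≈ 1.25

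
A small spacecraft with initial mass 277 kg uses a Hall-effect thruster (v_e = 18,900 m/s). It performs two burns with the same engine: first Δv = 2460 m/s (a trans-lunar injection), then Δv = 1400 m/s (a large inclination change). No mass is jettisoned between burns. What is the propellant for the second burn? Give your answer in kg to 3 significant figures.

After the first burn: m = 277 × exp(−2460/18900.0) = 277 × 0.87796 = 243.195 kg.
After the second burn: m = 243.195 × exp(−1400/18900.0) = 243.195 × 0.92860 = 225.831 kg.
Second-burn propellant = 243.195 − 225.831 = 17.364 kg.

propellant for the second burn ≈ 17.4 kg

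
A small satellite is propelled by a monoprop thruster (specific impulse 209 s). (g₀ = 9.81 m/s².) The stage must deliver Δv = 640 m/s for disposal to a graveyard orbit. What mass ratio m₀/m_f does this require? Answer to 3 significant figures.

v_e = Isp · g₀ = 209 × 9.81 = 2050.3 m/s.
From the ideal rocket equation, m₀/m_f = exp(Δv / v_e) = exp(640 / 2050.3) = exp(0.3122) = 1.3664.

mass ratio ≈ 1.37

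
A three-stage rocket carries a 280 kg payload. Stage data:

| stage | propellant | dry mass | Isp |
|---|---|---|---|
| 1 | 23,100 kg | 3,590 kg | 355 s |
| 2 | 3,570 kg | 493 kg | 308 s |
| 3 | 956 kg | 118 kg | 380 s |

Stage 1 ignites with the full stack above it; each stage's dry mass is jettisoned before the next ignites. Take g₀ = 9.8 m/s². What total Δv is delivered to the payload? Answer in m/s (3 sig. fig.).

Δv ≈ 12200 m/s

Ignition mass of stage 1 = 23,100+3,590 + 3,570+493 + 956+118 + 280 = 32,107 kg.
Stage 1: m₀ = 32,107 kg, m_f = 32,107 − 23,100 = 9,007 kg; Δv = 355×9.8×ln(3.565) = 3479.0×1.2711 ≈ 4422 m/s.
Stage 2: m₀ = 5,417 kg, m_f = 5,417 − 3,570 = 1,847 kg; Δv = 308×9.8×ln(2.933) = 3018.4×1.0760 ≈ 3248 m/s.
Stage 3: m₀ = 1,354 kg, m_f = 1,354 − 956 = 398 kg; Δv = 380×9.8×ln(3.402) = 3724.0×1.2244 ≈ 4560 m/s.
Total Δv = 4422 + 3248 + 4560 = 12230 m/s.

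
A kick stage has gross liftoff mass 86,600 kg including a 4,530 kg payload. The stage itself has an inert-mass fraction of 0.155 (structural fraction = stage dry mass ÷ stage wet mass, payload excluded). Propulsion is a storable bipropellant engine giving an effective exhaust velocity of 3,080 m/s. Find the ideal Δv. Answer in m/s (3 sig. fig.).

Δv ≈ 4970 m/s

Stage wet mass = m₀ − payload = 86,600 − 4,530 = 82,070 kg.
Stage dry mass = ε × stage wet mass = 0.155 × 82,070 = 12,720.9 kg.
Burnout mass m_f = stage dry + payload = 12,720.9 + 4,530 = 17,250.9 kg.
From the ideal rocket equation, Δv = v_e · ln(86,600/17,250.9) = 3080.0 × ln(5.02) = 3080.0 × 1.6134 ≈ 4969 m/s.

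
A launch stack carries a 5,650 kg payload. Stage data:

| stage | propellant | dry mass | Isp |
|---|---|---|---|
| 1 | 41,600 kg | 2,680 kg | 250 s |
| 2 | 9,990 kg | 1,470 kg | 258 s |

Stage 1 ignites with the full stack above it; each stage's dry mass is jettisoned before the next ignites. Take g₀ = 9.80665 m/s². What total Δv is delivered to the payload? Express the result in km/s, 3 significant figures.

Ignition mass of stage 1 = 41,600+2,680 + 9,990+1,470 + 5,650 = 61,390 kg.
Stage 1: m₀ = 61,390 kg, m_f = 61,390 − 41,600 = 19,790 kg; Δv = 250×9.80665×ln(3.102) = 2451.7×1.1321 ≈ 2775 m/s.
Stage 2: m₀ = 17,110 kg, m_f = 17,110 − 9,990 = 7,120 kg; Δv = 258×9.80665×ln(2.403) = 2530.1×0.8768 ≈ 2218 m/s.
Total Δv = 2775 + 2218 = 4993 m/s.

Δv ≈ 4.99 km/s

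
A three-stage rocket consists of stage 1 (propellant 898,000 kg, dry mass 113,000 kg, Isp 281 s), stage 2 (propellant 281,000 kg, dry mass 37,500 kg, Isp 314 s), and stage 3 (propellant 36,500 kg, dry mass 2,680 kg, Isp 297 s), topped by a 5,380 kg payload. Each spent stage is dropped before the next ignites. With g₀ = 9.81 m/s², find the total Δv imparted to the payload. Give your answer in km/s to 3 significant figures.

Δv ≈ 12.5 km/s

Ignition mass of stage 1 = 898,000+113,000 + 281,000+37,500 + 36,500+2,680 + 5,380 = 1,374,060 kg.
Stage 1: m₀ = 1,374,060 kg, m_f = 1,374,060 − 898,000 = 476,060 kg; Δv = 281×9.81×ln(2.886) = 2756.6×1.0600 ≈ 2922 m/s.
Stage 2: m₀ = 363,060 kg, m_f = 363,060 − 281,000 = 82,060 kg; Δv = 314×9.81×ln(4.424) = 3080.3×1.4871 ≈ 4581 m/s.
Stage 3: m₀ = 44,560 kg, m_f = 44,560 − 36,500 = 8,060 kg; Δv = 297×9.81×ln(5.529) = 2913.6×1.7099 ≈ 4982 m/s.
Total Δv = 2922 + 4581 + 4982 = 12485 m/s.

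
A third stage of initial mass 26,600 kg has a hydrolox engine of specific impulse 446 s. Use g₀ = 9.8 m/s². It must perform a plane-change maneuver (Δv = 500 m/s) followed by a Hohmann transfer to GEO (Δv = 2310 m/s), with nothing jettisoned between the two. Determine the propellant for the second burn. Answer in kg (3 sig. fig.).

v_e = Isp · g₀ = 446 × 9.8 = 4370.8 m/s.
After the first burn: m = 26600 × exp(−500/4370.8) = 26600 × 0.89191 = 23,724.8 kg.
After the second burn: m = 23,724.8 × exp(−2310/4370.8) = 23,724.8 × 0.58948 = 13,985.3 kg.
Second-burn propellant = 23,724.8 − 13,985.3 = 9,739.5 kg.

propellant for the second burn ≈ 9740 kg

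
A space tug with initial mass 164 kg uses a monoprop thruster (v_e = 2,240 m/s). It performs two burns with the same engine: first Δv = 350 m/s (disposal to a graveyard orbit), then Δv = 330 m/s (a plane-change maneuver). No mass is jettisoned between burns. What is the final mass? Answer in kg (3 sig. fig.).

final mass ≈ 121 kg

After the first burn: m = 164 × exp(−350/2240.0) = 164 × 0.85535 = 140.277 kg.
After the second burn: m = 140.277 × exp(−330/2240.0) = 140.277 × 0.86302 = 121.062 kg.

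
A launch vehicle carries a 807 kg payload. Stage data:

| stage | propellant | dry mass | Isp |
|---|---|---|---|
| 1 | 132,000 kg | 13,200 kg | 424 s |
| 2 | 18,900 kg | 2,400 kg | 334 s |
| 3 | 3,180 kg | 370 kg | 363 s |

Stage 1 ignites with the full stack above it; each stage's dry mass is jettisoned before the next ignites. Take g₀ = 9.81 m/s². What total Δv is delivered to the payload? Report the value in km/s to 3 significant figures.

Ignition mass of stage 1 = 132,000+13,200 + 18,900+2,400 + 3,180+370 + 807 = 170,857 kg.
Stage 1: m₀ = 170,857 kg, m_f = 170,857 − 132,000 = 38,857 kg; Δv = 424×9.81×ln(4.397) = 4159.4×1.4809 ≈ 6160 m/s.
Stage 2: m₀ = 25,657 kg, m_f = 25,657 − 18,900 = 6,757 kg; Δv = 334×9.81×ln(3.797) = 3276.5×1.3342 ≈ 4372 m/s.
Stage 3: m₀ = 4,357 kg, m_f = 4,357 − 3,180 = 1,177 kg; Δv = 363×9.81×ln(3.702) = 3561.0×1.3088 ≈ 4661 m/s.
Total Δv = 6160 + 4372 + 4661 = 15193 m/s.

Δv ≈ 15.2 km/s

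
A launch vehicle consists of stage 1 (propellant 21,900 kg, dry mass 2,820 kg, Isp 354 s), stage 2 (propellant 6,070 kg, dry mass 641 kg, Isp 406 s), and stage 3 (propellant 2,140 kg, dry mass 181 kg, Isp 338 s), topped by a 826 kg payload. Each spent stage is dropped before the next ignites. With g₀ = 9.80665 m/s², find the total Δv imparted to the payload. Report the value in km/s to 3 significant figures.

Ignition mass of stage 1 = 21,900+2,820 + 6,070+641 + 2,140+181 + 826 = 34,578 kg.
Stage 1: m₀ = 34,578 kg, m_f = 34,578 − 21,900 = 12,678 kg; Δv = 354×9.80665×ln(2.727) = 3471.6×1.0033 ≈ 3483 m/s.
Stage 2: m₀ = 9,858 kg, m_f = 9,858 − 6,070 = 3,788 kg; Δv = 406×9.80665×ln(2.602) = 3981.5×0.9564 ≈ 3808 m/s.
Stage 3: m₀ = 3,147 kg, m_f = 3,147 − 2,140 = 1,007 kg; Δv = 338×9.80665×ln(3.125) = 3314.6×1.1395 ≈ 3777 m/s.
Total Δv = 3483 + 3808 + 3777 = 11068 m/s.

Δv ≈ 11.1 km/s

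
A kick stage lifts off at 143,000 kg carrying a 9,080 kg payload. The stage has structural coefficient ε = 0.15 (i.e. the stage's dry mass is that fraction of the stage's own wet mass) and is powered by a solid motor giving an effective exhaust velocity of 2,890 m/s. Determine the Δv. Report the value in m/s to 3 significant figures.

Stage wet mass = m₀ − payload = 143,000 − 9,080 = 133,920 kg.
Stage dry mass = ε × stage wet mass = 0.15 × 133,920 = 20,088 kg.
Burnout mass m_f = stage dry + payload = 20,088 + 9,080 = 29,168 kg.
By the Tsiolkovsky rocket equation, Δv = v_e · ln(143,000/29,168) = 2890.0 × ln(4.903) = 2890.0 × 1.5898 ≈ 4594 m/s.

Δv ≈ 4590 m/s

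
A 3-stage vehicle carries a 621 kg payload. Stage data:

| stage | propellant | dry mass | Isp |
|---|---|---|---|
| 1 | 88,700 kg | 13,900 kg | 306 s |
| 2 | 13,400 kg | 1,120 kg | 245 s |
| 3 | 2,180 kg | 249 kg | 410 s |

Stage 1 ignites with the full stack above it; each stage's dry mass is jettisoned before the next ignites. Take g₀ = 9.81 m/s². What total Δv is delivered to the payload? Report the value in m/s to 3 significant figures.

Ignition mass of stage 1 = 88,700+13,900 + 13,400+1,120 + 2,180+249 + 621 = 120,170 kg.
Stage 1: m₀ = 120,170 kg, m_f = 120,170 − 88,700 = 31,470 kg; Δv = 306×9.81×ln(3.819) = 3001.9×1.3399 ≈ 4022 m/s.
Stage 2: m₀ = 17,570 kg, m_f = 17,570 − 13,400 = 4,170 kg; Δv = 245×9.81×ln(4.213) = 2403.5×1.4383 ≈ 3457 m/s.
Stage 3: m₀ = 3,050 kg, m_f = 3,050 − 2,180 = 870 kg; Δv = 410×9.81×ln(3.506) = 4022.1×1.2544 ≈ 5045 m/s.
Total Δv = 4022 + 3457 + 5045 = 12524 m/s.

Δv ≈ 12500 m/s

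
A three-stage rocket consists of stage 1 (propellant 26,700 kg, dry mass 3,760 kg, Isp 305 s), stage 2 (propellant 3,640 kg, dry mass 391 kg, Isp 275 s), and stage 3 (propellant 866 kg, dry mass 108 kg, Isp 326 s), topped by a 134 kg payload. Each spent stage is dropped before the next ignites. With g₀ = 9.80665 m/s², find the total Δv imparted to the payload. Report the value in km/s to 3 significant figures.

Δv ≈ 12.3 km/s

Ignition mass of stage 1 = 26,700+3,760 + 3,640+391 + 866+108 + 134 = 35,599 kg.
Stage 1: m₀ = 35,599 kg, m_f = 35,599 − 26,700 = 8,899 kg; Δv = 305×9.80665×ln(4) = 2991.0×1.3864 ≈ 4147 m/s.
Stage 2: m₀ = 5,139 kg, m_f = 5,139 − 3,640 = 1,499 kg; Δv = 275×9.80665×ln(3.428) = 2696.8×1.2321 ≈ 3323 m/s.
Stage 3: m₀ = 1,108 kg, m_f = 1,108 − 866 = 242 kg; Δv = 326×9.80665×ln(4.579) = 3197.0×1.5214 ≈ 4864 m/s.
Total Δv = 4147 + 3323 + 4864 = 12334 m/s.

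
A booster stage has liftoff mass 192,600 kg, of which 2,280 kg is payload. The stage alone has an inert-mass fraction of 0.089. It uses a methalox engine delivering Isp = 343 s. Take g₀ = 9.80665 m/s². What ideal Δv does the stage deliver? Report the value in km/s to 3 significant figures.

Δv ≈ 7.75 km/s

Stage wet mass = m₀ − payload = 192,600 − 2,280 = 190,320 kg.
Stage dry mass = ε × stage wet mass = 0.089 × 190,320 = 16,938.5 kg.
Burnout mass m_f = stage dry + payload = 16,938.5 + 2,280 = 19,218.5 kg.
v_e = Isp · g₀ = 343 × 9.80665 = 3363.7 m/s.
By the Tsiolkovsky rocket equation, Δv = v_e · ln(192,600/19,218.5) = 3363.7 × ln(10.02) = 3363.7 × 2.3047 ≈ 7752 m/s.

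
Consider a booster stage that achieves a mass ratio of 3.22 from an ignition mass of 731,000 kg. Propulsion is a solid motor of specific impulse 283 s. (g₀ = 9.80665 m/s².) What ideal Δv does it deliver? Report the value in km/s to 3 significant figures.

v_e = Isp · g₀ = 283 × 9.80665 = 2775.3 m/s.
Δv = v_e · ln(3.22) = 2775.3 × 1.1694 ≈ 3245.4 m/s.

Δv ≈ 3.25 km/s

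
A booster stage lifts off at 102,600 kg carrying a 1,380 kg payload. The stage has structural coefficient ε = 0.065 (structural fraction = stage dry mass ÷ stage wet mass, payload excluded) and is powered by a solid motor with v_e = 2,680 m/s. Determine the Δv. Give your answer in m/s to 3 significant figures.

Stage wet mass = m₀ − payload = 102,600 − 1,380 = 101,220 kg.
Stage dry mass = ε × stage wet mass = 0.065 × 101,220 = 6,579.3 kg.
Burnout mass m_f = stage dry + payload = 6,579.3 + 1,380 = 7,959.3 kg.
By the Tsiolkovsky rocket equation, Δv = v_e · ln(102,600/7,959.3) = 2680.0 × ln(12.89) = 2680.0 × 2.5565 ≈ 6851 m/s.

Δv ≈ 6850 m/s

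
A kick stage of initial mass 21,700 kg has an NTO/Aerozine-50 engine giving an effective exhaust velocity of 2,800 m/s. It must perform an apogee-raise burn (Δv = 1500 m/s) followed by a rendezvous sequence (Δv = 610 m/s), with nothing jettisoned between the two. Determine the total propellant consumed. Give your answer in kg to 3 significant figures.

After the first burn: m = 21700 × exp(−1500/2800.0) = 21700 × 0.58525 = 12,699.9 kg.
After the second burn: m = 12,699.9 × exp(−610/2800.0) = 12,699.9 × 0.80424 = 10,213.8 kg.
Total propellant = m₀ − m_final = 21700 − 10,213.8 = 11,486.2 kg.

total propellant consumed ≈ 11500 kg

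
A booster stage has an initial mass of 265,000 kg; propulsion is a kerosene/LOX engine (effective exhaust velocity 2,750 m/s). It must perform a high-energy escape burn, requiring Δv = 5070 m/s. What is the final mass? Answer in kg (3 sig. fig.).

m₀/m_f = exp(Δv / v_e) = exp(5070 / 2750.0) = exp(1.8436) = 6.3195.
m_f = m₀ / 6.3195 = 265,000 / 6.3195 = 41,933.7 kg.

final mass ≈ 41900 kg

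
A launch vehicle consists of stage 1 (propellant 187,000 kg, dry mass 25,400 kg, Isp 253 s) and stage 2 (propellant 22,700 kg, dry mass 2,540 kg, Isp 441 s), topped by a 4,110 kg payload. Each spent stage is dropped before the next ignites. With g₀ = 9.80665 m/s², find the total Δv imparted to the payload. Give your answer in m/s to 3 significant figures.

Δv ≈ 10100 m/s

Ignition mass of stage 1 = 187,000+25,400 + 22,700+2,540 + 4,110 = 241,750 kg.
Stage 1: m₀ = 241,750 kg, m_f = 241,750 − 187,000 = 54,750 kg; Δv = 253×9.80665×ln(4.416) = 2481.1×1.4851 ≈ 3685 m/s.
Stage 2: m₀ = 29,350 kg, m_f = 29,350 − 22,700 = 6,650 kg; Δv = 441×9.80665×ln(4.414) = 4324.7×1.4847 ≈ 6421 m/s.
Total Δv = 3685 + 6421 = 10106 m/s.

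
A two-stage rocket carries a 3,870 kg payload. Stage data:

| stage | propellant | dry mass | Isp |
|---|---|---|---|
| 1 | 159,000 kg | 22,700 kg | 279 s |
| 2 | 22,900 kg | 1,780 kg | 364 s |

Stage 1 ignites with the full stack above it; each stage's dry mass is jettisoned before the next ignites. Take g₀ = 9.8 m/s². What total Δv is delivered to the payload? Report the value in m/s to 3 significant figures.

Δv ≈ 9640 m/s

Ignition mass of stage 1 = 159,000+22,700 + 22,900+1,780 + 3,870 = 210,250 kg.
Stage 1: m₀ = 210,250 kg, m_f = 210,250 − 159,000 = 51,250 kg; Δv = 279×9.8×ln(4.102) = 2734.2×1.4116 ≈ 3860 m/s.
Stage 2: m₀ = 28,550 kg, m_f = 28,550 − 22,900 = 5,650 kg; Δv = 364×9.8×ln(5.053) = 3567.2×1.6200 ≈ 5779 m/s.
Total Δv = 3860 + 5779 = 9639 m/s.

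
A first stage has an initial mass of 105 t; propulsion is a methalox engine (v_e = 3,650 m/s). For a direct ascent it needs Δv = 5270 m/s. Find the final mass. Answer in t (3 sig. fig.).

final mass ≈ 24.8 t

Using Δv = v_e ln(m₀/m_f): m₀/m_f = exp(Δv / v_e) = exp(5270 / 3650.0) = exp(1.4438) = 4.2369.
m_f = m₀ / 4.2369 = 105 / 4.2369 = 24.7823 t.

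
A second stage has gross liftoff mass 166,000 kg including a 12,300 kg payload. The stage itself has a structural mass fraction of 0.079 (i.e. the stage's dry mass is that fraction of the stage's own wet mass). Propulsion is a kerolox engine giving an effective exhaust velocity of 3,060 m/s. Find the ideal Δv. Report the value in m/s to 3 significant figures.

Δv ≈ 5860 m/s

Stage wet mass = m₀ − payload = 166,000 − 12,300 = 153,700 kg.
Stage dry mass = ε × stage wet mass = 0.079 × 153,700 = 12,142.3 kg.
Burnout mass m_f = stage dry + payload = 12,142.3 + 12,300 = 24,442.3 kg.
From the ideal rocket equation, Δv = v_e · ln(166,000/24,442.3) = 3060.0 × ln(6.792) = 3060.0 × 1.9157 ≈ 5862 m/s.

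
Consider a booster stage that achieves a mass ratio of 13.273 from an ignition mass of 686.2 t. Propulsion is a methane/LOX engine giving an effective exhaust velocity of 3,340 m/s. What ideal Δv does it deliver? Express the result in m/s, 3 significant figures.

Using Δv = v_e ln(m₀/m_f): Δv = v_e · ln(13.273) = 3340.0 × 2.5857 ≈ 8636.3 m/s.

Δv ≈ 8640 m/s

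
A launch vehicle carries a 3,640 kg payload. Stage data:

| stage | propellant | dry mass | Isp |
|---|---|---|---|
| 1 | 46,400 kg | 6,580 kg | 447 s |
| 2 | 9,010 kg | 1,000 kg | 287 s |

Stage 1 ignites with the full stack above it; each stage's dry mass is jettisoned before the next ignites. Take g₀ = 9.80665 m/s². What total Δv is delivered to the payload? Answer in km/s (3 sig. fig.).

Ignition mass of stage 1 = 46,400+6,580 + 9,010+1,000 + 3,640 = 66,630 kg.
Stage 1: m₀ = 66,630 kg, m_f = 66,630 − 46,400 = 20,230 kg; Δv = 447×9.80665×ln(3.294) = 4383.6×1.1920 ≈ 5225 m/s.
Stage 2: m₀ = 13,650 kg, m_f = 13,650 − 9,010 = 4,640 kg; Δv = 287×9.80665×ln(2.942) = 2814.5×1.0790 ≈ 3037 m/s.
Total Δv = 5225 + 3037 = 8262 m/s.

Δv ≈ 8.26 km/s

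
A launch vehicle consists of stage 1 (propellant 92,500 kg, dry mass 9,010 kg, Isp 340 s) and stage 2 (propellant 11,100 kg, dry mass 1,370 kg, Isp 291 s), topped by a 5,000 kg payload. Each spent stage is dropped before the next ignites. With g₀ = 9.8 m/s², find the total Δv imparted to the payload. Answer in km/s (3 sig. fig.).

Δv ≈ 7.88 km/s

Ignition mass of stage 1 = 92,500+9,010 + 11,100+1,370 + 5,000 = 118,980 kg.
Stage 1: m₀ = 118,980 kg, m_f = 118,980 − 92,500 = 26,480 kg; Δv = 340×9.8×ln(4.493) = 3332.0×1.5026 ≈ 5007 m/s.
Stage 2: m₀ = 17,470 kg, m_f = 17,470 − 11,100 = 6,370 kg; Δv = 291×9.8×ln(2.743) = 2851.8×1.0089 ≈ 2877 m/s.
Total Δv = 5007 + 2877 = 7884 m/s.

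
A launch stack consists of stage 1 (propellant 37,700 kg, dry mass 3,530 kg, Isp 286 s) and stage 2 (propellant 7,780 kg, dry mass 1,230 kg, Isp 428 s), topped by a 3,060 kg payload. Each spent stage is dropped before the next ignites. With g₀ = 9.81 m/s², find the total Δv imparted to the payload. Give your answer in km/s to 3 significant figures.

Ignition mass of stage 1 = 37,700+3,530 + 7,780+1,230 + 3,060 = 53,300 kg.
Stage 1: m₀ = 53,300 kg, m_f = 53,300 − 37,700 = 15,600 kg; Δv = 286×9.81×ln(3.417) = 2805.7×1.2287 ≈ 3447 m/s.
Stage 2: m₀ = 12,070 kg, m_f = 12,070 − 7,780 = 4,290 kg; Δv = 428×9.81×ln(2.814) = 4198.7×1.0344 ≈ 4343 m/s.
Total Δv = 3447 + 4343 = 7790 m/s.

Δv ≈ 7.79 km/s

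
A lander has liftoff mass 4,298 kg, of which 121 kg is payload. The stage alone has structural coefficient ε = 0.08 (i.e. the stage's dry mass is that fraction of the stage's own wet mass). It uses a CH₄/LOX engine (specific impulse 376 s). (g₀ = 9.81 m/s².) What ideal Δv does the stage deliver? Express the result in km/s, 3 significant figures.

Δv ≈ 8.28 km/s

Stage wet mass = m₀ − payload = 4,298 − 121 = 4,177 kg.
Stage dry mass = ε × stage wet mass = 0.08 × 4,177 = 334.16 kg.
Burnout mass m_f = stage dry + payload = 334.16 + 121 = 455.16 kg.
v_e = Isp · g₀ = 376 × 9.81 = 3688.6 m/s.
Δv = v_e · ln(4,298/455.16) = 3688.6 × ln(9.443) = 3688.6 × 2.2453 ≈ 8282 m/s.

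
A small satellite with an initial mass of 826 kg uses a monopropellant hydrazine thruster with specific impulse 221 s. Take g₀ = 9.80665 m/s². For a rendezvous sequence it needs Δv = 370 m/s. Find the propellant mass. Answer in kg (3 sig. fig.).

v_e = Isp · g₀ = 221 × 9.80665 = 2167.3 m/s.
m₀/m_f = exp(Δv / v_e) = exp(370 / 2167.3) = exp(0.1707) = 1.1862.
m_f = 826 / 1.1862 = 696.341 kg, so propellant = m₀ − m_f = 826 − 696.341 = 129.659 kg.

propellant mass ≈ 130 kg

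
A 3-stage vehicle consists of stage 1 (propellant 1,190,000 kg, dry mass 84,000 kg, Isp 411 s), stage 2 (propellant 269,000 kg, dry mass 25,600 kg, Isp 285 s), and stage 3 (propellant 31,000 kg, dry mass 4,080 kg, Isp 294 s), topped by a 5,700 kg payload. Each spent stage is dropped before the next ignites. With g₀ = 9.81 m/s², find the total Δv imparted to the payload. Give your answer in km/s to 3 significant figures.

Δv ≈ 14.1 km/s

Ignition mass of stage 1 = 1,190,000+84,000 + 269,000+25,600 + 31,000+4,080 + 5,700 = 1,609,380 kg.
Stage 1: m₀ = 1,609,380 kg, m_f = 1,609,380 − 1,190,000 = 419,380 kg; Δv = 411×9.81×ln(3.838) = 4031.9×1.3448 ≈ 5422 m/s.
Stage 2: m₀ = 335,380 kg, m_f = 335,380 − 269,000 = 66,380 kg; Δv = 285×9.81×ln(5.052) = 2795.9×1.6199 ≈ 4529 m/s.
Stage 3: m₀ = 40,780 kg, m_f = 40,780 − 31,000 = 9,780 kg; Δv = 294×9.81×ln(4.17) = 2884.1×1.4279 ≈ 4118 m/s.
Total Δv = 5422 + 4529 + 4118 = 14069 m/s.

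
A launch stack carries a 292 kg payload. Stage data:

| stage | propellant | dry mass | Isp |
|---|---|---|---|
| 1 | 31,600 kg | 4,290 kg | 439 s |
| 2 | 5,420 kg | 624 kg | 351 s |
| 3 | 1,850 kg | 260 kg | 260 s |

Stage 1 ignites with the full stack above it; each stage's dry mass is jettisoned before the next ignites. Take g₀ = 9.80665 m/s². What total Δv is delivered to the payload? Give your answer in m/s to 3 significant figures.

Δv ≈ 12700 m/s

Ignition mass of stage 1 = 31,600+4,290 + 5,420+624 + 1,850+260 + 292 = 44,336 kg.
Stage 1: m₀ = 44,336 kg, m_f = 44,336 − 31,600 = 12,736 kg; Δv = 439×9.80665×ln(3.481) = 4305.1×1.2474 ≈ 5370 m/s.
Stage 2: m₀ = 8,446 kg, m_f = 8,446 − 5,420 = 3,026 kg; Δv = 351×9.80665×ln(2.791) = 3442.1×1.0265 ≈ 3533 m/s.
Stage 3: m₀ = 2,402 kg, m_f = 2,402 − 1,850 = 552 kg; Δv = 260×9.80665×ln(4.351) = 2549.7×1.4705 ≈ 3749 m/s.
Total Δv = 5370 + 3533 + 3749 = 12652 m/s.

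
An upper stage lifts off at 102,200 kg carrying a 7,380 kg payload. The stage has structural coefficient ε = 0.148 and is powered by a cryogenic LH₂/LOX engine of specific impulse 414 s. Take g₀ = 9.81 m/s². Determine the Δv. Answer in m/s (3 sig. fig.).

Δv ≈ 6350 m/s

Stage wet mass = m₀ − payload = 102,200 − 7,380 = 94,820 kg.
Stage dry mass = ε × stage wet mass = 0.148 × 94,820 = 14,033.4 kg.
Burnout mass m_f = stage dry + payload = 14,033.4 + 7,380 = 21,413.4 kg.
v_e = Isp · g₀ = 414 × 9.81 = 4061.3 m/s.
Δv = v_e · ln(102,200/21,413.4) = 4061.3 × ln(4.773) = 4061.3 × 1.5629 ≈ 6348 m/s.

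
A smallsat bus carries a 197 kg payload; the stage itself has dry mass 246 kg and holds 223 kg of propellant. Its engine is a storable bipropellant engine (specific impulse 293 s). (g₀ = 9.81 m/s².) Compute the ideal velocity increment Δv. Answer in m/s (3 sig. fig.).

v_e = Isp · g₀ = 293 × 9.81 = 2874.3 m/s.
m₀ = payload + dry + propellant = 197 + 246 + 223 = 666 kg.
m_f = payload + dry = 197 + 246 = 443 kg.
By the Tsiolkovsky rocket equation, Δv = v_e · ln(m₀/m_f) = 2874.3 × ln(1.503) = 2874.3 × 0.4077 ≈ 1171.9 m/s.

Δv ≈ 1170 m/s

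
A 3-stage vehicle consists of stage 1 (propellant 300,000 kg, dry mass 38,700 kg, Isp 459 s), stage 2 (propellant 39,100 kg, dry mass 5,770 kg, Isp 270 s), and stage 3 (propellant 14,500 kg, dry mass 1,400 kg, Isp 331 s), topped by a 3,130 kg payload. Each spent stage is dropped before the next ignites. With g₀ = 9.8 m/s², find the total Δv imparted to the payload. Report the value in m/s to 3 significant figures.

Δv ≈ 13300 m/s

Ignition mass of stage 1 = 300,000+38,700 + 39,100+5,770 + 14,500+1,400 + 3,130 = 402,600 kg.
Stage 1: m₀ = 402,600 kg, m_f = 402,600 − 300,000 = 102,600 kg; Δv = 459×9.8×ln(3.924) = 4498.2×1.3671 ≈ 6150 m/s.
Stage 2: m₀ = 63,900 kg, m_f = 63,900 − 39,100 = 24,800 kg; Δv = 270×9.8×ln(2.577) = 2646.0×0.9465 ≈ 2504 m/s.
Stage 3: m₀ = 19,030 kg, m_f = 19,030 − 14,500 = 4,530 kg; Δv = 331×9.8×ln(4.201) = 3243.8×1.4353 ≈ 4656 m/s.
Total Δv = 6150 + 2504 + 4656 = 13310 m/s.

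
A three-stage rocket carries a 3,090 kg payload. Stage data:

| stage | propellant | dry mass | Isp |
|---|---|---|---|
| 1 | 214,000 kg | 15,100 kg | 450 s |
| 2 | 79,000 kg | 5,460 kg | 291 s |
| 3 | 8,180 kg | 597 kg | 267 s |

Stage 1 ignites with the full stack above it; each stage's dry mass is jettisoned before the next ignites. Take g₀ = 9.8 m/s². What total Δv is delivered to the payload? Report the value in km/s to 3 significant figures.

Ignition mass of stage 1 = 214,000+15,100 + 79,000+5,460 + 8,180+597 + 3,090 = 325,427 kg.
Stage 1: m₀ = 325,427 kg, m_f = 325,427 − 214,000 = 111,427 kg; Δv = 450×9.8×ln(2.921) = 4410.0×1.0718 ≈ 4726 m/s.
Stage 2: m₀ = 96,327 kg, m_f = 96,327 − 79,000 = 17,327 kg; Δv = 291×9.8×ln(5.559) = 2851.8×1.7155 ≈ 4892 m/s.
Stage 3: m₀ = 11,867 kg, m_f = 11,867 − 8,180 = 3,687 kg; Δv = 267×9.8×ln(3.219) = 2616.6×1.1689 ≈ 3059 m/s.
Total Δv = 4726 + 4892 + 3059 = 12677 m/s.

Δv ≈ 12.7 km/s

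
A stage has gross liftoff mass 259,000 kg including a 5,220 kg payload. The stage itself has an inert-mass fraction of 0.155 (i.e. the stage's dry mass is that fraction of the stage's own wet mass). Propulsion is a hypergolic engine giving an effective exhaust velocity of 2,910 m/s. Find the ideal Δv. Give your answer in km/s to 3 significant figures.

Δv ≈ 5.12 km/s

Stage wet mass = m₀ − payload = 259,000 − 5,220 = 253,780 kg.
Stage dry mass = ε × stage wet mass = 0.155 × 253,780 = 39,335.9 kg.
Burnout mass m_f = stage dry + payload = 39,335.9 + 5,220 = 44,555.9 kg.
Δv = v_e · ln(259,000/44,555.9) = 2910.0 × ln(5.813) = 2910.0 × 1.7601 ≈ 5122 m/s.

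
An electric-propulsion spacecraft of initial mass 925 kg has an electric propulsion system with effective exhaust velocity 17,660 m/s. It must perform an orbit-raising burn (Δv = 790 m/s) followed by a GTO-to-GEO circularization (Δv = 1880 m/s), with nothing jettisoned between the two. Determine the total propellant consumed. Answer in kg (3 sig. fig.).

total propellant consumed ≈ 130 kg

After the first burn: m = 925 × exp(−790/17660.0) = 925 × 0.95625 = 884.531 kg.
After the second burn: m = 884.531 × exp(−1880/17660.0) = 884.531 × 0.89902 = 795.211 kg.
Total propellant = m₀ − m_final = 925 − 795.211 = 129.789 kg.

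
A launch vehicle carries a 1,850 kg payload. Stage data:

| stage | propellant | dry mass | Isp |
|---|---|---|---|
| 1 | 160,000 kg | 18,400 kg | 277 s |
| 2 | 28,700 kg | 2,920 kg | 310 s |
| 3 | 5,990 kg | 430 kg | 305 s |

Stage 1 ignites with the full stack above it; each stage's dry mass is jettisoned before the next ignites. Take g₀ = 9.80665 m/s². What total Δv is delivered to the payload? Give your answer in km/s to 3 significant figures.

Δv ≈ 11.3 km/s

Ignition mass of stage 1 = 160,000+18,400 + 28,700+2,920 + 5,990+430 + 1,850 = 218,290 kg.
Stage 1: m₀ = 218,290 kg, m_f = 218,290 − 160,000 = 58,290 kg; Δv = 277×9.80665×ln(3.745) = 2716.4×1.3204 ≈ 3587 m/s.
Stage 2: m₀ = 39,890 kg, m_f = 39,890 − 28,700 = 11,190 kg; Δv = 310×9.80665×ln(3.565) = 3040.1×1.2711 ≈ 3864 m/s.
Stage 3: m₀ = 8,270 kg, m_f = 8,270 − 5,990 = 2,280 kg; Δv = 305×9.80665×ln(3.627) = 2991.0×1.2885 ≈ 3854 m/s.
Total Δv = 3587 + 3864 + 3854 = 11305 m/s.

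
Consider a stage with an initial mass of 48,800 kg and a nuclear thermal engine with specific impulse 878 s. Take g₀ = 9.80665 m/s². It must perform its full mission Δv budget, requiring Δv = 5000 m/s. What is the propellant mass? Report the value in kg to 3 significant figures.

propellant mass ≈ 21500 kg

v_e = Isp · g₀ = 878 × 9.80665 = 8610.2 m/s.
From the ideal rocket equation, m₀/m_f = exp(Δv / v_e) = exp(5000 / 8610.2) = exp(0.5807) = 1.7873.
m_f = 48,800 / 1.7873 = 27,303.8 kg, so propellant = m₀ − m_f = 48,800 − 27,303.8 = 21,496.2 kg.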